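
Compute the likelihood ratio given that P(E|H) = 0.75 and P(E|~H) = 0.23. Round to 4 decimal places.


LR = P(E|H) / P(E|~H)
= 0.75 / 0.23 = 3.2609

3.2609


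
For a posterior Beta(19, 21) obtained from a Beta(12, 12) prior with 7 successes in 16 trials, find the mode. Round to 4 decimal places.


Mode = (alpha - 1) / (alpha + beta - 2)
= 18 / 38
= 0.4737

0.4737


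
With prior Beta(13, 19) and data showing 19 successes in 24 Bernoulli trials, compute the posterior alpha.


Conjugate update: alpha_posterior = alpha_prior + k
= 13 + 19 = 32

32


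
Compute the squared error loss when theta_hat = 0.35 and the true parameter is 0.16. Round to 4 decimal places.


L = (theta_hat - theta_true)^2
= (0.35 - 0.16)^2
= 0.19^2 = 0.0361

0.0361


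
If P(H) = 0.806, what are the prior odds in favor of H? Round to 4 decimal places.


Prior odds = P(H) / (1 - P(H))
= 0.806 / 0.194
= 4.1546

4.1546


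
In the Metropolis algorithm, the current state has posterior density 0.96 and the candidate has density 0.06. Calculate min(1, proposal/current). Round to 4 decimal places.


Ratio = 0.06/0.96 = 0.0625
Acceptance probability = min(1, 0.0625)
= 0.0625

0.0625


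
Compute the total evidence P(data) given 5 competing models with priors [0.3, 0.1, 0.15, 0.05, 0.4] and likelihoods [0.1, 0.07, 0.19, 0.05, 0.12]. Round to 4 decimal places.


Marginal likelihood = sum P(model_i) * P(data|model_i)
Model 1: 0.3 * 0.1 = 0.03
Model 2: 0.1 * 0.07 = 0.007
Model 3: 0.15 * 0.19 = 0.0285
Model 4: 0.05 * 0.05 = 0.0025
Model 5: 0.4 * 0.12 = 0.048
Total = 0.116

0.116


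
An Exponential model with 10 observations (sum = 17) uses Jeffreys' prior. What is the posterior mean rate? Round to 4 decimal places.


Posterior Gamma(10, 17)
E[lambda] = 10/17 = 0.5882

0.5882


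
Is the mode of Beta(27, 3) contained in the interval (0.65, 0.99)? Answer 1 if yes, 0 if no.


Mode = (a-1)/(a+b-2) = 26/28 = 0.9286
Interval: (0.65, 0.99)
Contains mode? 1

1


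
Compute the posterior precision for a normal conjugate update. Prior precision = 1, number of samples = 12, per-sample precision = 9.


tau_post = tau_0 + n * tau
= 1 + 12 * 9 = 109

109


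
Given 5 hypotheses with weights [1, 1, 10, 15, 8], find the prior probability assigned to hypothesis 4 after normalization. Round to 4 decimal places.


To normalize, divide each weight by the sum of all weights.
Sum = 35
Prior(H4) = 15/35 = 0.4286

0.4286


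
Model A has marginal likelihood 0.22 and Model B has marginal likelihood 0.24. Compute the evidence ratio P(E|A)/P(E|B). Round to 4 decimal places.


Evidence ratio = P(E|A) / P(E|B)
= 0.22 / 0.24
= 0.9167

0.9167


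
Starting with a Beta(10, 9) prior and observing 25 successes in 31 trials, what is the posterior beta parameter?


Posterior beta = prior beta + failures
Failures = 31 - 25 = 6
beta_post = 9 + 6 = 15

15


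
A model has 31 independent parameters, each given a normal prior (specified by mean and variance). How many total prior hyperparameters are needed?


Each normal prior needs 2 hyperparameters (mean and variance).
Total = 2 * 31 = 62

62


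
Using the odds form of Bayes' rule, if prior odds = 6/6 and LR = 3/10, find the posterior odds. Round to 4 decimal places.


Bayes' rule in odds form: posterior odds = prior odds * LR
= (6 * 3) / (6 * 10)
= 18/60 = 0.3

0.3


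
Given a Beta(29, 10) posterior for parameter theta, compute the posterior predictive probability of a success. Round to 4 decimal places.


For a Beta-Bernoulli model, the predictive probability is the mean:
P(success) = 29/(29+10) = 29/39 = 0.7436

0.7436


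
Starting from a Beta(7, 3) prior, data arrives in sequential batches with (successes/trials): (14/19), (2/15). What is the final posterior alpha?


In sequential Bayesian updating, we sum all successes.
Total successes = 16
Final alpha = 7 + 16 = 23

23


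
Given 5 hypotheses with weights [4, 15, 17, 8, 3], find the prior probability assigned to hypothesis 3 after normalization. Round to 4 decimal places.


To normalize, divide each weight by the sum of all weights.
Sum = 47
Prior(H3) = 17/47 = 0.3617

0.3617


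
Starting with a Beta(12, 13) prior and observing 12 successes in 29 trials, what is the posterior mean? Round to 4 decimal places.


Posterior parameters: alpha = 12 + 12 = 24
beta = 13 + 17 = 30
Posterior mean = alpha / (alpha + beta) = 24 / 54
= 0.4444

0.4444


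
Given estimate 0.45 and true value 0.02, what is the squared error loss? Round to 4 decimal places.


Squared error = (estimate - true)^2
Difference = 0.43
Loss = 0.43^2 = 0.1849

0.1849


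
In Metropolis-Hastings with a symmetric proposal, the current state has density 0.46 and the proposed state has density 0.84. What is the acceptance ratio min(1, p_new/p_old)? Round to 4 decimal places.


Ratio = p_new / p_old = 0.84 / 0.46 = 1.8261
Acceptance = min(1, 1.8261) = 1.0

1.0


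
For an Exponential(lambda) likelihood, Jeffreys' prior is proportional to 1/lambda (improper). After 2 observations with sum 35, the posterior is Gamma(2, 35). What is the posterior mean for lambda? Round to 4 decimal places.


Posterior = Gamma(n, sum_x) = Gamma(2, 35)
Posterior mean = shape/rate = 2/35
= 0.0571

0.0571


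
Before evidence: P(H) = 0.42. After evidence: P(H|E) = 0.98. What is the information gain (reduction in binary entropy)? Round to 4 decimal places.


Prior entropy = 0.9815
Posterior entropy = 0.1414
Information gain = 0.9815 - 0.1414 = 0.84

0.84


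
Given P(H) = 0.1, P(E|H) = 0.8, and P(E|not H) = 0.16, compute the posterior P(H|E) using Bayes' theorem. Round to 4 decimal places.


By Bayes' theorem: P(H|E) = P(E|H)*P(H) / P(E)
P(E) = P(E|H)*P(H) + P(E|not H)*P(not H)
P(E) = 0.8*0.1 + 0.16*0.9 = 0.224
P(H|E) = 0.8*0.1 / 0.224 = 0.3571

0.3571


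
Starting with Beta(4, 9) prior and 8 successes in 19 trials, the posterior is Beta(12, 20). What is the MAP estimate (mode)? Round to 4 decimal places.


The mode of Beta(a, b) when a > 1 and b > 1 is (a-1)/(a+b-2)
= (12 - 1) / (12 + 20 - 2)
= 11 / 30
= 0.3667

0.3667


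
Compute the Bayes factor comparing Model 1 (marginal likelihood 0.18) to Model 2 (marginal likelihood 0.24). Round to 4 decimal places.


BF12 = marginal likelihood of M1 / marginal likelihood of M2
= 0.18/0.24
= 0.75

0.75


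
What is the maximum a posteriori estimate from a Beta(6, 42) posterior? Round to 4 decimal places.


The MAP estimate equals the mode of the distribution.
Mode of Beta(a,b) = (a-1)/(a+b-2)
= 5/46
= 0.1087

0.1087


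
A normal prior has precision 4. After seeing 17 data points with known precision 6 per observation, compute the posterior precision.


In the conjugate normal model, precisions add:
tau_posterior = tau_prior + n * tau_data
= 4 + 17*6 = 106

106


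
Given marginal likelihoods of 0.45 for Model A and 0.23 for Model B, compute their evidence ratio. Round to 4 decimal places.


Ratio = ML(A) / ML(B) = 0.45/0.23
= 1.9565

1.9565


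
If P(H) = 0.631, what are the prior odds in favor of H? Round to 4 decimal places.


Prior odds = P(H) / (1 - P(H))
= 0.631 / 0.369
= 1.71

1.71


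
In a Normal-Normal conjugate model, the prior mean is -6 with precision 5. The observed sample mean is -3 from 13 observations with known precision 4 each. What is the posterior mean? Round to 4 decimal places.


Posterior precision = tau0 + n*tau = 5 + 13*4 = 57
Posterior mean = (tau0*mu0 + n*tau*xbar) / posterior_precision
= (5*-6 + 13*4*-3) / 57
= -186 / 57 = -3.2632

-3.2632


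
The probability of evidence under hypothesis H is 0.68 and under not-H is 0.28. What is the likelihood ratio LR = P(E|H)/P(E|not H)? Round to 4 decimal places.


LR = 0.68 / 0.28
= 2.4286

2.4286


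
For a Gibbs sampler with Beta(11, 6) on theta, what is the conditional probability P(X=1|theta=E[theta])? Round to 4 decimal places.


E[theta] = 11/(11+6) = 0.6471
P(X=1|theta) = theta = 0.6471

0.6471


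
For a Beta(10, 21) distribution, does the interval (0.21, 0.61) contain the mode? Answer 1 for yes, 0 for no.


Mode of Beta(a,b) = (a-1)/(a+b-2)
= (10-1)/(10+21-2) = 0.3103
Check: 0.21 <= 0.3103 <= 0.61?
Result: 1

1


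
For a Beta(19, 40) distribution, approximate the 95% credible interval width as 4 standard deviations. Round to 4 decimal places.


Variance of Beta(a,b) = ab / ((a+b)^2 * (a+b+1))
= 19*40 / ((59)^2 * 60)
= 0.0036
SD = sqrt(0.0036) = 0.0603
Width = 4 * SD = 0.2413

0.2413


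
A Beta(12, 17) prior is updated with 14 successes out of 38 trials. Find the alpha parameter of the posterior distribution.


In the Beta-Binomial conjugate update:
alpha_post = alpha_prior + successes
= 12 + 14
= 26

26


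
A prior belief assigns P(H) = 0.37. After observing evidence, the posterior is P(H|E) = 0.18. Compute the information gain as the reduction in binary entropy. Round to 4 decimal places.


H(prior) = -0.37*log2(0.37) - 0.63*log2(0.63)
= 0.9507
H(post) = -0.18*log2(0.18) - 0.82*log2(0.82)
= 0.6801
IG = 0.9507 - 0.6801 = 0.2706

0.2706


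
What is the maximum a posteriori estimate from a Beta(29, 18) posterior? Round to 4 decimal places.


The MAP estimate equals the mode of the distribution.
Mode of Beta(a,b) = (a-1)/(a+b-2)
= 28/45
= 0.6222

0.6222


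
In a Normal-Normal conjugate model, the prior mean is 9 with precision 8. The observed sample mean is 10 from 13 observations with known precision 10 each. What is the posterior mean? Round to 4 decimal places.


Posterior precision = tau0 + n*tau = 8 + 13*10 = 138
Posterior mean = (tau0*mu0 + n*tau*xbar) / posterior_precision
= (8*9 + 13*10*10) / 138
= 1372 / 138 = 9.942

9.942


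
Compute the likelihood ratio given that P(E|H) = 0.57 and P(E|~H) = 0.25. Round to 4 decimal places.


LR = P(E|H) / P(E|~H)
= 0.57 / 0.25 = 2.28

2.28


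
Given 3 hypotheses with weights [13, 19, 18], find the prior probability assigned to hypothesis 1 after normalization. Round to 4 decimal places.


To normalize, divide each weight by the sum of all weights.
Sum = 50
Prior(H1) = 13/50 = 0.26

0.26


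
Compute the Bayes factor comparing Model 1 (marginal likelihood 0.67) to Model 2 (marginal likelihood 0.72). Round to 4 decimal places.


BF12 = marginal likelihood of M1 / marginal likelihood of M2
= 0.67/0.72
= 0.9306

0.9306


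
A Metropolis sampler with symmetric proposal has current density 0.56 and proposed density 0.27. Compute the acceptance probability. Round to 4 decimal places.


For symmetric proposals, acceptance = min(1, pi(x*)/pi(x))
= min(1, 0.27/0.56)
= min(1, 0.4821) = 0.4821

0.4821


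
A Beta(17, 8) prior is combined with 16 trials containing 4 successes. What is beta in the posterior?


In conjugate updating:
beta_posterior = beta_prior + (n - k)
= 8 + (16 - 4)
= 8 + 12 = 20

20


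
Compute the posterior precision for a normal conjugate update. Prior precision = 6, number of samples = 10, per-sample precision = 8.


tau_post = tau_0 + n * tau
= 6 + 10 * 8 = 86

86


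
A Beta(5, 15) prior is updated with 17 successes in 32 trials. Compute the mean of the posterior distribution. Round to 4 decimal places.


After update: Beta(22, 30)
Mean = 22 / (22 + 30) = 22 / 52
= 0.4231

0.4231


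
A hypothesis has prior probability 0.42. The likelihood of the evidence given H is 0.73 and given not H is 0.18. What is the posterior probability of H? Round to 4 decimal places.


Using Bayes' theorem:
P(E) = 0.42 * 0.73 + 0.58 * 0.18
P(E) = 0.411
P(H|E) = (0.42 * 0.73) / 0.411 = 0.746

0.746


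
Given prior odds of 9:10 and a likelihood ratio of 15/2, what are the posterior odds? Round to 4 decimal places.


Posterior odds = prior odds * LR
Prior odds = 9/10 = 0.9
LR = 15/2 = 7.5
Posterior odds = 0.9 * 7.5 = 6.75

6.75


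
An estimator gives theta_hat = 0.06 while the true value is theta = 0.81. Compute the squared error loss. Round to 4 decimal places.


The squared error loss is (theta_hat - theta)^2
= (0.06 - 0.81)^2
= (-0.75)^2 = 0.5625

0.5625


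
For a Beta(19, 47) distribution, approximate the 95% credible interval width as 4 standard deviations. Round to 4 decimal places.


Variance of Beta(a,b) = ab / ((a+b)^2 * (a+b+1))
= 19*47 / ((66)^2 * 67)
= 0.0031
SD = sqrt(0.0031) = 0.0553
Width = 4 * SD = 0.2213

0.2213


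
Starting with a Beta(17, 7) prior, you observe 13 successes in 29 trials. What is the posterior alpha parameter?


For a Beta-Binomial conjugate model:
Posterior alpha = prior alpha + number of successes
= 17 + 13 = 30

30


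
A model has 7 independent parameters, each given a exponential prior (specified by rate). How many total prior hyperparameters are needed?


Each exponential prior needs 1 hyperparameter (rate).
Total = 1 * 7 = 7

7


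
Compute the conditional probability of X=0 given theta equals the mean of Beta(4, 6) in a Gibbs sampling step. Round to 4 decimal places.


Mean of Beta(4, 6) = 0.4
P(X=0 | theta=0.4) = 0.6

0.6


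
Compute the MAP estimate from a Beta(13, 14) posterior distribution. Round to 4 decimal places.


MAP = mode of Beta distribution
= (alpha - 1)/(alpha + beta - 2)
= (13-1)/(13+14-2)
= 12/25 = 0.48

0.48


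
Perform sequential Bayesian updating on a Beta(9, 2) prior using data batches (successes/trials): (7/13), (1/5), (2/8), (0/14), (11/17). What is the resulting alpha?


Accumulate successes: 21
Posterior alpha = prior alpha + sum of successes
= 9 + 21 = 30

30


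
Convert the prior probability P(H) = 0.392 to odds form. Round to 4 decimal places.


P(not H) = 1 - 0.392 = 0.608
Odds = 0.392 / 0.608 = 0.6447

0.6447


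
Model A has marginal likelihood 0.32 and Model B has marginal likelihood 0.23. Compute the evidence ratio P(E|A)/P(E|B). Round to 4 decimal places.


Evidence ratio = P(E|A) / P(E|B)
= 0.32 / 0.23
= 1.3913

1.3913


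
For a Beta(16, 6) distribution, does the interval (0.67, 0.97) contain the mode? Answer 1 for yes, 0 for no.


Mode of Beta(a,b) = (a-1)/(a+b-2)
= (16-1)/(16+6-2) = 0.75
Check: 0.67 <= 0.75 <= 0.97?
Result: 1

1


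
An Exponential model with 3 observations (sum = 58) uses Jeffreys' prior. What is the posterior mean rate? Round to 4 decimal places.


Posterior Gamma(3, 58)
E[lambda] = 3/58 = 0.0517

0.0517


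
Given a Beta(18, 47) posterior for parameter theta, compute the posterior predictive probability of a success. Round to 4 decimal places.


For a Beta-Bernoulli model, the predictive probability is the mean:
P(success) = 18/(18+47) = 18/65 = 0.2769

0.2769


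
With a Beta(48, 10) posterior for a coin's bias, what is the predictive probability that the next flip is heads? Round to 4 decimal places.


The predictive probability equals the posterior mean.
P(next = heads) = alpha / (alpha + beta)
= 48 / 58 = 0.8276

0.8276


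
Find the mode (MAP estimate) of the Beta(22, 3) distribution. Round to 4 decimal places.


For Beta(a,b) with a,b > 1:
Mode = (a-1)/(a+b-2) = (22-1)/(25-2)
= 21/23 = 0.913

0.913


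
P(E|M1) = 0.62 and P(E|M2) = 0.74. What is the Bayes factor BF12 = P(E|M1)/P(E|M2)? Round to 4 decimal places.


Bayes factor BF12 = P(E|M1) / P(E|M2)
= 0.62 / 0.74
= 0.8378

0.8378


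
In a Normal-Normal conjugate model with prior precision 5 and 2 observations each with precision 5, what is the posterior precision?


Posterior precision = prior precision + n * observation precision
= 5 + 2 * 5
= 5 + 10 = 15

15


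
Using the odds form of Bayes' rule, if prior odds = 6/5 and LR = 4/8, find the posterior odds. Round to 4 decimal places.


Bayes' rule in odds form: posterior odds = prior odds * LR
= (6 * 4) / (5 * 8)
= 24/40 = 0.6

0.6


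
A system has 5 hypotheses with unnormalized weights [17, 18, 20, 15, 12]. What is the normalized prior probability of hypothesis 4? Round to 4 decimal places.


The normalized prior is the weight divided by the total.
Total weight = 82
P(H4) = 15 / 82 = 0.1829

0.1829


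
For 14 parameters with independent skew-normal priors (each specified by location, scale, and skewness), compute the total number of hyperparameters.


A skew-normal prior has 3 hyperparameters per parameter.
Total = 14 * 3 = 42

42


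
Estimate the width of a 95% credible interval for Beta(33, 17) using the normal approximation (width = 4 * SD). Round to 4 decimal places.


For Beta(a,b): Var = ab/((a+b)^2(a+b+1))
Var = 0.0044, SD = 0.0663
Approximate 95% CI width = 4 * 0.0663 = 0.2653

0.2653


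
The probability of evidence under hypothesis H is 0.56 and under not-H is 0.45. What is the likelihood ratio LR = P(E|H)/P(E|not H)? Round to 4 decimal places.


LR = 0.56 / 0.45
= 1.2444

1.2444


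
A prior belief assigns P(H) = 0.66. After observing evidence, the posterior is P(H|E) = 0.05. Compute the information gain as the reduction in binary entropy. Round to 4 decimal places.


H(prior) = -0.66*log2(0.66) - 0.34*log2(0.34)
= 0.9248
H(post) = -0.05*log2(0.05) - 0.95*log2(0.95)
= 0.2864
IG = 0.9248 - 0.2864 = 0.6384

0.6384


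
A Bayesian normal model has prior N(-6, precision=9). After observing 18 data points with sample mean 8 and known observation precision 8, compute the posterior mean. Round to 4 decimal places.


Posterior mean = (prior_precision * prior_mean + n * data_precision * data_mean) / (prior_precision + n * data_precision)
Numerator = 9*-6 + 18*8*8 = 1098
Denominator = 9 + 18*8 = 153
Posterior mean = 7.1765

7.1765


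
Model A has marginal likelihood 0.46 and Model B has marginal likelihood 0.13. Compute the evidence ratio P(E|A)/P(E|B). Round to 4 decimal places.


Evidence ratio = P(E|A) / P(E|B)
= 0.46 / 0.13
= 3.5385

3.5385


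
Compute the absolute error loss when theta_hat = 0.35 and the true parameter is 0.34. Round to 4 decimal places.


L = |theta_hat - theta_true|
= |0.35 - 0.34| = 0.01

0.01


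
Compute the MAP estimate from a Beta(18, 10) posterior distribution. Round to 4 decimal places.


MAP = mode of Beta distribution
= (alpha - 1)/(alpha + beta - 2)
= (18-1)/(18+10-2)
= 17/26 = 0.6538

0.6538


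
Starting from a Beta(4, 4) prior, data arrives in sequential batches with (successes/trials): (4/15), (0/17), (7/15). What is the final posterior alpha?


In sequential Bayesian updating, we sum all successes.
Total successes = 11
Final alpha = 4 + 11 = 15

15


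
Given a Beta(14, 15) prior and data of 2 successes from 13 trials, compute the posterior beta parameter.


Number of failures = 13 - 2 = 11
Posterior beta = 15 + 11 = 26

26


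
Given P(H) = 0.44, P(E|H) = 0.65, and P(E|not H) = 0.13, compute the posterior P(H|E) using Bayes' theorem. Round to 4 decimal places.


By Bayes' theorem: P(H|E) = P(E|H)*P(H) / P(E)
P(E) = P(E|H)*P(H) + P(E|not H)*P(not H)
P(E) = 0.65*0.44 + 0.13*0.56 = 0.3588
P(H|E) = 0.65*0.44 / 0.3588 = 0.7971

0.7971


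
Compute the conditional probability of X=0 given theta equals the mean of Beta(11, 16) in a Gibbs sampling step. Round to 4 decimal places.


Mean of Beta(11, 16) = 0.4074
P(X=0 | theta=0.4074) = 0.5926

0.5926


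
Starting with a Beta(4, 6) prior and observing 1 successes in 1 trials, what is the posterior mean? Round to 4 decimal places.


Posterior parameters: alpha = 4 + 1 = 5
beta = 6 + 0 = 6
Posterior mean = alpha / (alpha + beta) = 5 / 11
= 0.4545

0.4545


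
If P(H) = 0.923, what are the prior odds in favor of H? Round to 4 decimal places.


Prior odds = P(H) / (1 - P(H))
= 0.923 / 0.077
= 11.987

11.987


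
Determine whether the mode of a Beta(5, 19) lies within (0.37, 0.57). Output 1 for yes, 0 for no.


First find the mode: (a-1)/(a+b-2) = 0.1818
Is 0.1818 in (0.37, 0.57)? 0

0


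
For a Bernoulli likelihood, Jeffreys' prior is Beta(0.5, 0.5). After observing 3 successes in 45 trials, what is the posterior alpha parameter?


Jeffreys' prior for Bernoulli is Beta(0.5, 0.5).
Posterior is Beta(0.5 + k, 0.5 + n - k).
Posterior alpha = 0.5 + k = 0.5 + 3 = 3.5

3.5


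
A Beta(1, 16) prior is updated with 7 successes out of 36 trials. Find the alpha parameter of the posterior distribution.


In the Beta-Binomial conjugate update:
alpha_post = alpha_prior + successes
= 1 + 7
= 8

8


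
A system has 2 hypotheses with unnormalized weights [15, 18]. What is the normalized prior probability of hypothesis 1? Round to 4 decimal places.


The normalized prior is the weight divided by the total.
Total weight = 33
P(H1) = 15 / 33 = 0.4545

0.4545


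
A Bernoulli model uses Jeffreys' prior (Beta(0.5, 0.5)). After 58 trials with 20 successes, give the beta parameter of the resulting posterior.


Posterior = Beta(prior_alpha + successes, prior_beta + failures)
= Beta(0.5 + 20, 0.5 + 38)
Posterior beta = 0.5 + (n - k) = 0.5 + 38 = 38.5

38.5


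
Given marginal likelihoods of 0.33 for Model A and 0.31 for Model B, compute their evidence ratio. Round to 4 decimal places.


Ratio = ML(A) / ML(B) = 0.33/0.31
= 1.0645

1.0645


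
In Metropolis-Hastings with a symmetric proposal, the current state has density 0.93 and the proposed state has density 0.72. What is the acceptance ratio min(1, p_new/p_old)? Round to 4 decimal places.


Ratio = p_new / p_old = 0.72 / 0.93 = 0.7742
Acceptance = min(1, 0.7742) = 0.7742

0.7742


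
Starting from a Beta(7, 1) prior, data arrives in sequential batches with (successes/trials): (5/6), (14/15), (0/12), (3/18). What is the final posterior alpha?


In sequential Bayesian updating, we sum all successes.
Total successes = 22
Final alpha = 7 + 22 = 29

29


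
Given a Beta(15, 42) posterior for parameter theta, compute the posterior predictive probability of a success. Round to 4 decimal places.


For a Beta-Bernoulli model, the predictive probability is the mean:
P(success) = 15/(15+42) = 15/57 = 0.2632

0.2632


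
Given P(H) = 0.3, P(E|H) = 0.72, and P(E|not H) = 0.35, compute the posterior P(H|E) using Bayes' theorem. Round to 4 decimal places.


By Bayes' theorem: P(H|E) = P(E|H)*P(H) / P(E)
P(E) = P(E|H)*P(H) + P(E|not H)*P(not H)
P(E) = 0.72*0.3 + 0.35*0.7 = 0.461
P(H|E) = 0.72*0.3 / 0.461 = 0.4685

0.4685


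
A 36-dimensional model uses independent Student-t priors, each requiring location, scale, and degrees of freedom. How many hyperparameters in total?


Per parameter: 3 (location, scale, and degrees of freedom).
Total = 36 * 3 = 108

108


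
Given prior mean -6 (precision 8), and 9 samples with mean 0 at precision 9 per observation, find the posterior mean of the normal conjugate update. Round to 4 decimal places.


The posterior mean is a precision-weighted average of prior and data.
Post. prec. = 8 + 81 = 89
Post. mean = (-48 + 0)/89 = -48/89 = -0.5393

-0.5393


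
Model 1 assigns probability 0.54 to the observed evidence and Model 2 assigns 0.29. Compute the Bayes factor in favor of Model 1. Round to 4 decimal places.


BF = P(data|M1) / P(data|M2)
= 0.54 / 0.29 = 1.8621

1.8621


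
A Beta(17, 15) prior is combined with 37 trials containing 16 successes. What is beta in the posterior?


In conjugate updating:
beta_posterior = beta_prior + (n - k)
= 15 + (37 - 16)
= 15 + 21 = 36

36


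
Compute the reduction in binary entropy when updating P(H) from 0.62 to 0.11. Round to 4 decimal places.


H_before = -p*log2(p) - (1-p)*log2(1-p) for p=0.62: 0.958
H_after for p=0.11: 0.4999
Reduction = 0.958 - 0.4999 = 0.4581

0.4581


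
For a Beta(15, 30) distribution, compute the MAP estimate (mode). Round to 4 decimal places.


MAP = mode = (a-1)/(a+b-2)
= (15-1)/(15+30-2)
= 14/43 = 0.3256

0.3256


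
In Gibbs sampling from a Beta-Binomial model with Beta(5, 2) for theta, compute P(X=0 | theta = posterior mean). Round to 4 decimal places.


Posterior mean = alpha/(alpha+beta) = 5/7 = 0.7143
P(X=0|theta=mean) = 1 - theta = 0.2857

0.2857


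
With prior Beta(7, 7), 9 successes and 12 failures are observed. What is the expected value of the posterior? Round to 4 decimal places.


Posterior = Beta(16, 19)
E[theta] = alpha/(alpha+beta)
= 16/35 = 0.4571

0.4571


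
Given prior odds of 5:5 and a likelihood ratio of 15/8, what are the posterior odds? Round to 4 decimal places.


Posterior odds = prior odds * LR
Prior odds = 5/5 = 1.0
LR = 15/8 = 1.875
Posterior odds = 1.0 * 1.875 = 1.875

1.875


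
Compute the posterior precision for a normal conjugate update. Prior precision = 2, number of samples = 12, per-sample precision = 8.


tau_post = tau_0 + n * tau
= 2 + 12 * 8 = 98

98


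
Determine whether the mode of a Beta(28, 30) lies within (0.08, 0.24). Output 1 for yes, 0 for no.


First find the mode: (a-1)/(a+b-2) = 0.4821
Is 0.4821 in (0.08, 0.24)? 0

0


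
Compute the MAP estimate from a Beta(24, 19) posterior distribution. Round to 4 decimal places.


MAP = mode of Beta distribution
= (alpha - 1)/(alpha + beta - 2)
= (24-1)/(24+19-2)
= 23/41 = 0.561

0.561


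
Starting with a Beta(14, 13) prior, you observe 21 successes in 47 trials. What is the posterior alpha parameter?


For a Beta-Binomial conjugate model:
Posterior alpha = prior alpha + number of successes
= 14 + 21 = 35

35


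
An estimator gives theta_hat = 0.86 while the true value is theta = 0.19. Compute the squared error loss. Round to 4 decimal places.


The squared error loss is (theta_hat - theta)^2
= (0.86 - 0.19)^2
= (0.67)^2 = 0.4489

0.4489


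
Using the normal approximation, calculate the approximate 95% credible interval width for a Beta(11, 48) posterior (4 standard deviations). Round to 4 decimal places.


Var(Beta) = 11*48/(59^2 * 60) = 0.0025
SD = 0.0503
Width ~ 4*SD = 0.2011

0.2011


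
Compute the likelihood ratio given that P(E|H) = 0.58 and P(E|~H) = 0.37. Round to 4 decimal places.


LR = P(E|H) / P(E|~H)
= 0.58 / 0.37 = 1.5676

1.5676


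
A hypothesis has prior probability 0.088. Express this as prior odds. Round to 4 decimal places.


Odds = P(H) / P(not H) = 0.088 / 0.912
= 0.0965

0.0965


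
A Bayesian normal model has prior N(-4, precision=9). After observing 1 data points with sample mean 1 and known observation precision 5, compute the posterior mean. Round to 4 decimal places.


Posterior mean = (prior_precision * prior_mean + n * data_precision * data_mean) / (prior_precision + n * data_precision)
Numerator = 9*-4 + 1*5*1 = -31
Denominator = 9 + 1*5 = 14
Posterior mean = -2.2143

-2.2143


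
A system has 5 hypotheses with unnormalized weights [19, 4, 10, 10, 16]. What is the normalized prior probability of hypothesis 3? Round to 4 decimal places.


The normalized prior is the weight divided by the total.
Total weight = 59
P(H3) = 10 / 59 = 0.1695

0.1695


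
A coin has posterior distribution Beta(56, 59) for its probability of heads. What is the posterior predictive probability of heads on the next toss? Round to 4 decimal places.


Posterior predictive = E[theta] = alpha/(alpha+beta)
= 56/115
= 0.487

0.487


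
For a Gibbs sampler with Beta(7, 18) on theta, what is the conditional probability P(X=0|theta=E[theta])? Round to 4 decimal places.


E[theta] = 7/(7+18) = 0.28
P(X=0|theta) = 1 - theta = 0.72

0.72


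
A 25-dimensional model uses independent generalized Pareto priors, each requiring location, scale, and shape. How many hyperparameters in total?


Per parameter: 3 (location, scale, and shape).
Total = 25 * 3 = 75

75


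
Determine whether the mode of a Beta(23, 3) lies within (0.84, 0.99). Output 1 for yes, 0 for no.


First find the mode: (a-1)/(a+b-2) = 0.9167
Is 0.9167 in (0.84, 0.99)? 1

1


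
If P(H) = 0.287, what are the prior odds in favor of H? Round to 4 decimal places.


Prior odds = P(H) / (1 - P(H))
= 0.287 / 0.713
= 0.4025

0.4025


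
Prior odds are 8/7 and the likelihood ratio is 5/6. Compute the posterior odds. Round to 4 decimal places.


Posterior odds = prior odds * likelihood ratio
= (8/7) * (5/6)
= 40 / 42
= 0.9524

0.9524


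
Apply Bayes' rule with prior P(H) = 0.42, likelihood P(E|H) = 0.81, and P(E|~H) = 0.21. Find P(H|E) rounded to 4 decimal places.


Step 1: Compute marginal P(E) = P(E|H)P(H) + P(E|~H)P(~H)
= 0.81*0.42 + 0.21*0.58 = 0.462
Step 2: P(H|E) = P(E|H)P(H)/P(E) = 0.3402/0.462
= 0.7364

0.7364


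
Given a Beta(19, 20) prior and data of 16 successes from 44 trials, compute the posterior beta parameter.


Number of failures = 44 - 16 = 28
Posterior beta = 20 + 28 = 48

48


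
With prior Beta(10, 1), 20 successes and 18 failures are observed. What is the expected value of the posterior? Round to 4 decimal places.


Posterior = Beta(30, 19)
E[theta] = alpha/(alpha+beta)
= 30/49 = 0.6122

0.6122


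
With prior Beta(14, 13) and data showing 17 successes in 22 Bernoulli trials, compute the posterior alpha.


Conjugate update: alpha_posterior = alpha_prior + k
= 14 + 17 = 31

31


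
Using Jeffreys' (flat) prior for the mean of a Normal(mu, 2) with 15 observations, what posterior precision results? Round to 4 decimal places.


Flat prior means prior precision is 0.
Posterior precision = n / sigma^2 = 15/2 = 7.5

7.5


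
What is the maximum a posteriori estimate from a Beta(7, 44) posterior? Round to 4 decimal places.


The MAP estimate equals the mode of the distribution.
Mode of Beta(a,b) = (a-1)/(a+b-2)
= 6/49
= 0.1224

0.1224


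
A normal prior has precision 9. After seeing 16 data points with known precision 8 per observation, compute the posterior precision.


In the conjugate normal model, precisions add:
tau_posterior = tau_prior + n * tau_data
= 9 + 16*8 = 137

137


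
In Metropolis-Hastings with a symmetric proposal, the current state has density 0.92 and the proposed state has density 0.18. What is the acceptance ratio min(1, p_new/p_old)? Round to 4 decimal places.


Ratio = p_new / p_old = 0.18 / 0.92 = 0.1957
Acceptance = min(1, 0.1957) = 0.1957

0.1957


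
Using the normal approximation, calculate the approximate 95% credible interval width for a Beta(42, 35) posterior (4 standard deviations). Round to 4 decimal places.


Var(Beta) = 42*35/(77^2 * 78) = 0.0032
SD = 0.0564
Width ~ 4*SD = 0.2255

0.2255


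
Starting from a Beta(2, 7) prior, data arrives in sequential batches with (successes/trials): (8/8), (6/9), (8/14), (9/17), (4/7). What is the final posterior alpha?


In sequential Bayesian updating, we sum all successes.
Total successes = 35
Final alpha = 2 + 35 = 37

37


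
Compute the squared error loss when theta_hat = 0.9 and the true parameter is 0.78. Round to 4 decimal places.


L = (theta_hat - theta_true)^2
= (0.9 - 0.78)^2
= 0.12^2 = 0.0144

0.0144


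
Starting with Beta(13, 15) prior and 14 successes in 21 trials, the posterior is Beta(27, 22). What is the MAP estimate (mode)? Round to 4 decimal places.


The mode of Beta(a, b) when a > 1 and b > 1 is (a-1)/(a+b-2)
= (27 - 1) / (27 + 22 - 2)
= 26 / 47
= 0.5532

0.5532


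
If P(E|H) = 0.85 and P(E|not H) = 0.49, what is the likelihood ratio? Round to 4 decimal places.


Likelihood ratio = P(E|H) / P(E|not H)
= 0.85 / 0.49
= 1.7347

1.7347


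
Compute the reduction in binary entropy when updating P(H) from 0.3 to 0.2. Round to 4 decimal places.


H_before = -p*log2(p) - (1-p)*log2(1-p) for p=0.3: 0.8813
H_after for p=0.2: 0.7219
Reduction = 0.8813 - 0.7219 = 0.1594

0.1594


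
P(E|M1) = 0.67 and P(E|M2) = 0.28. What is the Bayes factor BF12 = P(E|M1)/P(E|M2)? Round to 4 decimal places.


Bayes factor BF12 = P(E|M1) / P(E|M2)
= 0.67 / 0.28
= 2.3929

2.3929


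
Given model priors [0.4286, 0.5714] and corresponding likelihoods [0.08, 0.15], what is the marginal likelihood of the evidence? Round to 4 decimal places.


P(E) = sum_i P(M_i) P(E|M_i)
= 0.0343 + 0.0857
= 0.12

0.12


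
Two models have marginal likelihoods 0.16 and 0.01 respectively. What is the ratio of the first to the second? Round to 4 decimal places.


Evidence ratio = 0.16 / 0.01
= 16.0

16.0


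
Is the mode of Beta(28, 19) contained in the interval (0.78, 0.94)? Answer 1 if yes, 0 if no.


Mode = (a-1)/(a+b-2) = 27/45 = 0.6
Interval: (0.78, 0.94)
Contains mode? 0

0


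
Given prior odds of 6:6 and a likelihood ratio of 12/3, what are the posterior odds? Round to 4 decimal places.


Posterior odds = prior odds * LR
Prior odds = 6/6 = 1.0
LR = 12/3 = 4.0
Posterior odds = 1.0 * 4.0 = 4.0

4.0


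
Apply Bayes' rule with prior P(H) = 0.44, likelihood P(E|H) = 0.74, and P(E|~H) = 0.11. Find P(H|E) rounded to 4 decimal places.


Step 1: Compute marginal P(E) = P(E|H)P(H) + P(E|~H)P(~H)
= 0.74*0.44 + 0.11*0.56 = 0.3872
Step 2: P(H|E) = P(E|H)P(H)/P(E) = 0.3256/0.3872
= 0.8409

0.8409


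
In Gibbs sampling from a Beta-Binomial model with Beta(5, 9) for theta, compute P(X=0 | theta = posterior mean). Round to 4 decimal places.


Posterior mean = alpha/(alpha+beta) = 5/14 = 0.3571
P(X=0|theta=mean) = 1 - theta = 0.6429

0.6429


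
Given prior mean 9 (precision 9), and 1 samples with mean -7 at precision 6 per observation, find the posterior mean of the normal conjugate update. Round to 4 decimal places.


The posterior mean is a precision-weighted average of prior and data.
Post. prec. = 9 + 6 = 15
Post. mean = (81 + -42)/15 = 39/15 = 2.6

2.6


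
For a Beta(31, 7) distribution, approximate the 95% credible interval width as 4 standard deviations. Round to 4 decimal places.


Variance of Beta(a,b) = ab / ((a+b)^2 * (a+b+1))
= 31*7 / ((38)^2 * 39)
= 0.0039
SD = sqrt(0.0039) = 0.0621
Width = 4 * SD = 0.2483

0.2483


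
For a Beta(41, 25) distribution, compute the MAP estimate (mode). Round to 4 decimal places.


MAP = mode = (a-1)/(a+b-2)
= (41-1)/(41+25-2)
= 40/64 = 0.625

0.625


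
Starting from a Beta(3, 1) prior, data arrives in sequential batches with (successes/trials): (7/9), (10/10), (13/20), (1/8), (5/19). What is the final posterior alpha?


In sequential Bayesian updating, we sum all successes.
Total successes = 36
Final alpha = 3 + 36 = 39

39


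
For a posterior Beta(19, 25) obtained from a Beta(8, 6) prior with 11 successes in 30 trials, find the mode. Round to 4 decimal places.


Mode = (alpha - 1) / (alpha + beta - 2)
= 18 / 42
= 0.4286

0.4286


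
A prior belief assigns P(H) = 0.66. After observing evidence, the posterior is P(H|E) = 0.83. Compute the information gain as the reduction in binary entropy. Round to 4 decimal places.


H(prior) = -0.66*log2(0.66) - 0.34*log2(0.34)
= 0.9248
H(post) = -0.83*log2(0.83) - 0.17*log2(0.17)
= 0.6577
IG = 0.9248 - 0.6577 = 0.2671

0.2671


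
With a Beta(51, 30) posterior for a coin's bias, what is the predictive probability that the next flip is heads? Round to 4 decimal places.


The predictive probability equals the posterior mean.
P(next = heads) = alpha / (alpha + beta)
= 51 / 81 = 0.6296

0.6296


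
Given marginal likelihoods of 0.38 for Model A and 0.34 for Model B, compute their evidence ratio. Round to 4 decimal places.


Ratio = ML(A) / ML(B) = 0.38/0.34
= 1.1176

1.1176


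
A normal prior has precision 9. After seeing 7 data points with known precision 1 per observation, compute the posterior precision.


In the conjugate normal model, precisions add:
tau_posterior = tau_prior + n * tau_data
= 9 + 7*1 = 16

16


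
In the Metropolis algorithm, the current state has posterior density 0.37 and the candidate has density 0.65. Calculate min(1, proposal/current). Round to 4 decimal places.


Ratio = 0.65/0.37 = 1.7568
Acceptance probability = min(1, 1.7568)
= 1.0

1.0


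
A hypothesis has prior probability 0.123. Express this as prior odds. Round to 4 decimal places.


Odds = P(H) / P(not H) = 0.123 / 0.877
= 0.1403

0.1403


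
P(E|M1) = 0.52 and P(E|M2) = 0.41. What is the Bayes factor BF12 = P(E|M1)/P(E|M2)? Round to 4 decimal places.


Bayes factor BF12 = P(E|M1) / P(E|M2)
= 0.52 / 0.41
= 1.2683

1.2683


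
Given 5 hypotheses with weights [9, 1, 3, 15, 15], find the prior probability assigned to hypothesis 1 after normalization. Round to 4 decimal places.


To normalize, divide each weight by the sum of all weights.
Sum = 43
Prior(H1) = 9/43 = 0.2093

0.2093


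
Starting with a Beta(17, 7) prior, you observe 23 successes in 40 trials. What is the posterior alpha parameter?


For a Beta-Binomial conjugate model:
Posterior alpha = prior alpha + number of successes
= 17 + 23 = 40

40


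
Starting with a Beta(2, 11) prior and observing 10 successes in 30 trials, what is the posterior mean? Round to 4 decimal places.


Posterior parameters: alpha = 2 + 10 = 12
beta = 11 + 20 = 31
Posterior mean = alpha / (alpha + beta) = 12 / 43
= 0.2791

0.2791


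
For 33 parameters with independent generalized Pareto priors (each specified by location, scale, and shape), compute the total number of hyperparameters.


A generalized Pareto prior has 3 hyperparameters per parameter.
Total = 33 * 3 = 99

99


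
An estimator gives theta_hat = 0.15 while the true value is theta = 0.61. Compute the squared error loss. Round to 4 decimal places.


The squared error loss is (theta_hat - theta)^2
= (0.15 - 0.61)^2
= (-0.46)^2 = 0.2116

0.2116


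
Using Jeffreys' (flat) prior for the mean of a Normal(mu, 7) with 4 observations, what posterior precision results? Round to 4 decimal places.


Flat prior means prior precision is 0.
Posterior precision = n / sigma^2 = 4/7 = 0.5714

0.5714


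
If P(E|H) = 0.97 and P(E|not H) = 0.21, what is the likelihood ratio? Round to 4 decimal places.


Likelihood ratio = P(E|H) / P(E|not H)
= 0.97 / 0.21
= 4.619

4.619


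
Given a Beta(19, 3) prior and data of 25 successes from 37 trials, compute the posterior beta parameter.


Number of failures = 37 - 25 = 12
Posterior beta = 3 + 12 = 15

15


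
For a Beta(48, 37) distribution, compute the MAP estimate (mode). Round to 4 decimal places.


MAP = mode = (a-1)/(a+b-2)
= (48-1)/(48+37-2)
= 47/83 = 0.5663

0.5663


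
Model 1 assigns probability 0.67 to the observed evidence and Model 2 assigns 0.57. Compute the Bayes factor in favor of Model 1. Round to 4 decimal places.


BF = P(data|M1) / P(data|M2)
= 0.67 / 0.57 = 1.1754

1.1754


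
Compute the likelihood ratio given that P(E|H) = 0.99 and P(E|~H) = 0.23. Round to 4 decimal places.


LR = P(E|H) / P(E|~H)
= 0.99 / 0.23 = 4.3043

4.3043


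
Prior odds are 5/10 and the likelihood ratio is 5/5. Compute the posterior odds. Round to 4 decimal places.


Posterior odds = prior odds * likelihood ratio
= (5/10) * (5/5)
= 25 / 50
= 0.5

0.5


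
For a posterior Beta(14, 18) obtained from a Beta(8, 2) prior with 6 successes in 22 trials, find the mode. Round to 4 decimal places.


Mode = (alpha - 1) / (alpha + beta - 2)
= 13 / 30
= 0.4333

0.4333


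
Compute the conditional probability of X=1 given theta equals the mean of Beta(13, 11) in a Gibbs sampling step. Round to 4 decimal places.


Mean of Beta(13, 11) = 0.5417
P(X=1 | theta=0.5417) = 0.5417

0.5417


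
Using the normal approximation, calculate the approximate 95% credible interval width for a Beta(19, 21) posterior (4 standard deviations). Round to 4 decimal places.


Var(Beta) = 19*21/(40^2 * 41) = 0.0061
SD = 0.078
Width ~ 4*SD = 0.312

0.312


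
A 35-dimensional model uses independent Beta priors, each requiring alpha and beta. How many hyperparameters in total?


Per parameter: 2 (alpha and beta).
Total = 35 * 2 = 70

70


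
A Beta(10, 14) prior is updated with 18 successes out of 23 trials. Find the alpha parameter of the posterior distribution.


In the Beta-Binomial conjugate update:
alpha_post = alpha_prior + successes
= 10 + 18
= 28

28


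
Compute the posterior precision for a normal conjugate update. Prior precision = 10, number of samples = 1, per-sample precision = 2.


tau_post = tau_0 + n * tau
= 10 + 1 * 2 = 12

12
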